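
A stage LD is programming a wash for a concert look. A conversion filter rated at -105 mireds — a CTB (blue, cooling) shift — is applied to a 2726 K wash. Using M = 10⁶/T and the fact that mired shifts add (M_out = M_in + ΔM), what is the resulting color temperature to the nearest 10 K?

M_in = 10⁶/2726 = 366.84 mireds.
M_out = 366.84 + (-105) = 261.84 mireds.
T_out = 10⁶/261.84 = 3819.2 K → 3820 K.

3820 K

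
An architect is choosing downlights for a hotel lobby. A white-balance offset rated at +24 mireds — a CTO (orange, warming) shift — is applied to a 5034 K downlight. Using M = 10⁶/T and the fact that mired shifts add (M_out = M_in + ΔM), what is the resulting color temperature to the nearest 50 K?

4500 K

M_in = 10⁶/5034 = 198.65 mireds.
M_out = 198.65 + (+24) = 222.65 mireds.
T_out = 10⁶/222.65 = 4491.4 K → 4500 K.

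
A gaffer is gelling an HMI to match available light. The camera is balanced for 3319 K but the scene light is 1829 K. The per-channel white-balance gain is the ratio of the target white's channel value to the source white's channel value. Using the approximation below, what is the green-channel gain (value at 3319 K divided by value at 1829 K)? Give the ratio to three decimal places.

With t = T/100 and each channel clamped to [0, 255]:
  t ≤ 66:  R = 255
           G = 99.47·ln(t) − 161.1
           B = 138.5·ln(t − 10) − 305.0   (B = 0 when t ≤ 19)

1.463

At 1829 K (t = 18.29):
  G = 99.47·ln 18.29 − 161.1 = 99.47·2.9064 − 161.1 = 127.995.
At 3319 K (t = 33.19):
  G = 99.47·ln 33.19 − 161.1 = 99.47·3.5022 − 161.1 = 187.269.
Gain = 187.269 / 127.995 = 1.4631 → 1.463.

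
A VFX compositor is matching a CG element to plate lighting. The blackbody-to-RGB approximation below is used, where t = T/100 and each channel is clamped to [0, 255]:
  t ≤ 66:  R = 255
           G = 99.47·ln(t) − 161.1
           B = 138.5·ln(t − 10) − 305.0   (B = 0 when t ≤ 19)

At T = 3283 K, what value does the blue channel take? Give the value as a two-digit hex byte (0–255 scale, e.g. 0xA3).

0x80

t = 3283/100 = 32.83; the t ≤ 66 branch applies.
B = 138.5·ln(32.83 − 10) − 305.0 = 138.5·ln 22.83 − 305.0 = 138.5·3.1281 − 305.0 = 128.238.
Rounded: 128; in hex, 0x80.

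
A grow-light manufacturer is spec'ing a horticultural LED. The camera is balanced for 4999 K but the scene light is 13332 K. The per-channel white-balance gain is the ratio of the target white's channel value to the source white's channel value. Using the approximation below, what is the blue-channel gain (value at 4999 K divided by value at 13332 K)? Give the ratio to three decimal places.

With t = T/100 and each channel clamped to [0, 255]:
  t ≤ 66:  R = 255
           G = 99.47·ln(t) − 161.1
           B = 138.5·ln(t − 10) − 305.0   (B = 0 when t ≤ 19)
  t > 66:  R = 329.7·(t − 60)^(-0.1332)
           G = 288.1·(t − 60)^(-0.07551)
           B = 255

At 13332 K (t = 133.32):
  B = 255 by definition for t > 66.
At 4999 K (t = 49.99):
  B = 138.5·ln(49.99 − 10) − 305.0 = 138.5·ln 39.99 − 305.0 = 138.5·3.6886 − 305.0 = 205.875.
Gain = 205.875 / 255.000 = 0.8074 → 0.807.

0.807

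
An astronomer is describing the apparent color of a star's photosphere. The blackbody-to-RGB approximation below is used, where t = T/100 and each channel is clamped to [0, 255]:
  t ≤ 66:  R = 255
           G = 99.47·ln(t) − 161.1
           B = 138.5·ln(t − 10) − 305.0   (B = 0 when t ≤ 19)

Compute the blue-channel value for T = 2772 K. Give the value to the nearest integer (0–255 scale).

t = 2772/100 = 27.72; the t ≤ 66 branch applies.
B = 138.5·ln(27.72 − 10) − 305.0 = 138.5·ln 17.72 − 305.0 = 138.5·2.8747 − 305.0 = 93.145.
Rounded: 93.

93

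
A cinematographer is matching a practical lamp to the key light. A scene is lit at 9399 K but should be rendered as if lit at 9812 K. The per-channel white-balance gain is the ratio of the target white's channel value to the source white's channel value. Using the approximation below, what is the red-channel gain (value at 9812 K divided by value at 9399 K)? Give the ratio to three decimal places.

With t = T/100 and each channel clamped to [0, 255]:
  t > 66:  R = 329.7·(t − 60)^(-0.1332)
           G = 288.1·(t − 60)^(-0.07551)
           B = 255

0.985

At 9399 K (t = 93.99):
  R = 329.7·(93.99 − 60)^(-0.1332) = 329.7·33.99^(-0.1332) = 329.7·0.62521 = 206.131.
At 9812 K (t = 98.12):
  R = 329.7·(98.12 − 60)^(-0.1332) = 329.7·38.12^(-0.1332) = 329.7·0.61573 = 203.006.
Gain = 203.006 / 206.131 = 0.9848 → 0.985.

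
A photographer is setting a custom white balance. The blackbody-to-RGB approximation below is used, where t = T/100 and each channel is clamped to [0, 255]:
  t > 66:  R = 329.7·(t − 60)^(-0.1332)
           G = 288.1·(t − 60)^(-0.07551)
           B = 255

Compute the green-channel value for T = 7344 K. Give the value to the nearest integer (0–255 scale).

t = 7344/100 = 73.44; the t > 66 branch applies.
G = 288.1·(73.44 − 60)^(-0.07551) = 288.1·13.44^(-0.07551) = 288.1·0.82185 = 236.776.
Rounded: 237.

237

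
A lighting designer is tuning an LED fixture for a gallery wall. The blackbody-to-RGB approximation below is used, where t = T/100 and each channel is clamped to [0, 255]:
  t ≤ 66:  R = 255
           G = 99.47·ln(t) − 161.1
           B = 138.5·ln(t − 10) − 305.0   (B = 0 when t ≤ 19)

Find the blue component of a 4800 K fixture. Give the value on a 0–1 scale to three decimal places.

t = 4800/100 = 48; the t ≤ 66 branch applies.
B = 138.5·ln(48 − 10) − 305.0 = 138.5·ln 38 − 305.0 = 138.5·3.6376 − 305.0 = 198.806.
On a 0–1 scale: 198.806/255 = 0.7796 → 0.780.

0.780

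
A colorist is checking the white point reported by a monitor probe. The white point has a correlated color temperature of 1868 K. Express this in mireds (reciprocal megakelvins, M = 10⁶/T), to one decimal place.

M = 10⁶ / 1868 = 535.332 → 535.3 mireds.

535.3 mireds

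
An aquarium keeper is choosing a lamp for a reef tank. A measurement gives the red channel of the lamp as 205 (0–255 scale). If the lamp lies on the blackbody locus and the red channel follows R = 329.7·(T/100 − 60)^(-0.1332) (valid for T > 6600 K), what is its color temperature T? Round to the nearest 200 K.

(t − 60)^(-0.1332) = 205/329.7 = 0.62178.
t − 60 = 0.62178^(1/-0.1332) = 0.62178^(-7.508) = 35.423, so t = 95.423.
T = 100·t = 9542 K → 9600 K to the nearest 200 K.

9600 K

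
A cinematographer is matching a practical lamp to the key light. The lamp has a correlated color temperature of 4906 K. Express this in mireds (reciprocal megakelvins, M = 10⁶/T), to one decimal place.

203.8 mireds

M = 10⁶ / 4906 = 203.832 → 203.8 mireds.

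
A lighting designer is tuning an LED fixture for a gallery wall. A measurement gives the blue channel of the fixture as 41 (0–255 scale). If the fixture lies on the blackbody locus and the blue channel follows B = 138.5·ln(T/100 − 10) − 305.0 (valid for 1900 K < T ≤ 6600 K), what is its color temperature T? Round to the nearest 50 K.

2200 K

ln(t − 10) = (41 + 305.0) / 138.5 = 2.4982.
t − 10 = e^2.4982 = 12.161, so t = 22.161.
T = 100·t = 2216 K → 2200 K to the nearest 50 K.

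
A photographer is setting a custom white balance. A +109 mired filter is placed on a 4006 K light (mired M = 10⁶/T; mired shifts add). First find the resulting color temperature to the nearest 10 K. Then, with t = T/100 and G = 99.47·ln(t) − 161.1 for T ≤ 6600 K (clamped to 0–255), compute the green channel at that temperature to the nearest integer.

M_in = 10⁶/4006 = 249.63; M_out = 249.63 + (+109) = 358.63.
T_out = 10⁶/358.63 = 2788.4 K → 2790 K; t = 27.9.
G = 99.47·ln 27.9 − 161.1 = 99.47·3.3286 − 161.1 = 169.998.
Rounded: 170.

170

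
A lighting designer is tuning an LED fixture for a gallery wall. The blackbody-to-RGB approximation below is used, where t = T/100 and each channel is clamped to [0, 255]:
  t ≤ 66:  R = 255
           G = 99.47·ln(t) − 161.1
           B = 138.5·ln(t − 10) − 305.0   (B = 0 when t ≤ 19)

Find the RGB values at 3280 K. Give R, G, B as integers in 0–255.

R=255, G=186, B=128

t = 3280/100 = 32.8; the t ≤ 66 branch applies.
R = 255 by definition for t ≤ 66.
G = 99.47·ln 32.8 − 161.1 = 99.47·3.4904 − 161.1 = 186.093.
B = 138.5·ln(32.8 − 10) − 305.0 = 138.5·ln 22.8 − 305.0 = 138.5·3.1268 − 305.0 = 128.056.
Rounded: (255, 186, 128).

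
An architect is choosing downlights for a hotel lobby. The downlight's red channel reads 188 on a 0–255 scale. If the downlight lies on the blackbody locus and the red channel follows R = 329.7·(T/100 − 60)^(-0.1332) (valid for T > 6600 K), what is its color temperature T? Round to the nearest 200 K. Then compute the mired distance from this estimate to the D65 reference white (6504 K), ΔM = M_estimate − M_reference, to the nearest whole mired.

-76 mireds

(t − 60)^(-0.1332) = 188/329.7 = 0.57022.
t − 60 = 0.57022^(1/-0.1332) = 0.57022^(-7.508) = 67.848, so t = 127.848.
T = 100·t = 12785 K → 12800 K to the nearest 200 K.
M_estimate = 10⁶/12800 = 78.12; M_reference = 10⁶/6504 = 153.75.
ΔM = 78.12 − 153.75 = -75.63 → -76 mireds.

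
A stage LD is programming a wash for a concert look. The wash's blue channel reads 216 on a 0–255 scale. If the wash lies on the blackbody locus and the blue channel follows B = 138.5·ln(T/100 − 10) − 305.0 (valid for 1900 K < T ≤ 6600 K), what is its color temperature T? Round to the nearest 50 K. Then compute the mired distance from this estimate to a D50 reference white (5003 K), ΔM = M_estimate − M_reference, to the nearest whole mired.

-11 mireds

ln(t − 10) = (216 + 305.0) / 138.5 = 3.7617.
t − 10 = e^3.7617 = 43.023, so t = 53.023.
T = 100·t = 5302 K → 5300 K to the nearest 50 K.
M_estimate = 10⁶/5300 = 188.68; M_reference = 10⁶/5003 = 199.88.
ΔM = 188.68 − 199.88 = -11.20 → -11 mireds.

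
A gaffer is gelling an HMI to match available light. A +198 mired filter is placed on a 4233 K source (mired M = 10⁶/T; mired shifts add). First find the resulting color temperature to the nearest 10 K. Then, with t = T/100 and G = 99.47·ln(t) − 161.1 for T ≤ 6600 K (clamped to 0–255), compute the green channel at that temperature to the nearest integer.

M_in = 10⁶/4233 = 236.24; M_out = 236.24 + (+198) = 434.24.
T_out = 10⁶/434.24 = 2302.9 K → 2300 K; t = 23.
G = 99.47·ln 23 − 161.1 = 99.47·3.1355 − 161.1 = 150.788.
Rounded: 151.

151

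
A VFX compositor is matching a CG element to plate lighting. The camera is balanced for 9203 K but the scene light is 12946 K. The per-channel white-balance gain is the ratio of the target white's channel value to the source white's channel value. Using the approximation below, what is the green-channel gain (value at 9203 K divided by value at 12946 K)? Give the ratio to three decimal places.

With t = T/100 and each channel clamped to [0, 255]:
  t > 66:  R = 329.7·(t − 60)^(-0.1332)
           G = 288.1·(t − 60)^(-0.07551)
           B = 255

At 12946 K (t = 129.46):
  G = 288.1·(129.46 − 60)^(-0.07551) = 288.1·69.46^(-0.07551) = 288.1·0.72599 = 209.158.
At 9203 K (t = 92.03):
  G = 288.1·(92.03 − 60)^(-0.07551) = 288.1·32.03^(-0.07551) = 288.1·0.76969 = 221.747.
Gain = 221.747 / 209.158 = 1.0602 → 1.060.

1.060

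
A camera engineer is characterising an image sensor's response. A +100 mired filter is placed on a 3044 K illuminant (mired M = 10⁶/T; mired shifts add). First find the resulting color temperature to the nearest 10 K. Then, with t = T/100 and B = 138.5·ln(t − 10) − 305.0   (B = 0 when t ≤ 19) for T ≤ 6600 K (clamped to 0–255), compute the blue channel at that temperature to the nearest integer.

M_in = 10⁶/3044 = 328.52; M_out = 328.52 + (+100) = 428.52.
T_out = 10⁶/428.52 = 2333.6 K → 2330 K; t = 23.3.
B = 138.5·ln(23.3 − 10) − 305.0 = 138.5·ln 13.3 − 305.0 = 138.5·2.5878 − 305.0 = 53.405.
Rounded: 53.

53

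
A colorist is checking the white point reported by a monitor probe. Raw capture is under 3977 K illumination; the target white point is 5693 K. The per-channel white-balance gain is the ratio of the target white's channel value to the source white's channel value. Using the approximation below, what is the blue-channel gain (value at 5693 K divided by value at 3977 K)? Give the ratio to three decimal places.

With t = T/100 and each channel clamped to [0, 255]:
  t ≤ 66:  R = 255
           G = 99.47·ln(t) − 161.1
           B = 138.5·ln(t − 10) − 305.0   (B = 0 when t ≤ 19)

At 3977 K (t = 39.77):
  B = 138.5·ln(39.77 − 10) − 305.0 = 138.5·ln 29.77 − 305.0 = 138.5·3.3935 − 305.0 = 165.000.
At 5693 K (t = 56.93):
  B = 138.5·ln(56.93 − 10) − 305.0 = 138.5·ln 46.93 − 305.0 = 138.5·3.8487 − 305.0 = 228.039.
Gain = 228.039 / 165.000 = 1.3821 → 1.382.

1.382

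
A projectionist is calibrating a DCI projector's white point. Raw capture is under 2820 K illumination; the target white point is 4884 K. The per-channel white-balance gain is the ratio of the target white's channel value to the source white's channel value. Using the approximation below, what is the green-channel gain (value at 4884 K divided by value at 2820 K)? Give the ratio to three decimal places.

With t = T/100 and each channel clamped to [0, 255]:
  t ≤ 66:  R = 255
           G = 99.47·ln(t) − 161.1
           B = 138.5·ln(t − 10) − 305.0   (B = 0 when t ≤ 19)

At 2820 K (t = 28.2):
  G = 99.47·ln 28.2 − 161.1 = 99.47·3.3393 − 161.1 = 171.062.
At 4884 K (t = 48.84):
  G = 99.47·ln 48.84 − 161.1 = 99.47·3.8885 − 161.1 = 225.694.
Gain = 225.694 / 171.062 = 1.3194 → 1.319.

1.319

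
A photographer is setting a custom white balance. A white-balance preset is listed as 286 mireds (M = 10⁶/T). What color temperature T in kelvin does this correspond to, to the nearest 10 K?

T = 10⁶ / 286 = 3496.50 K → 3500 K.

3500 K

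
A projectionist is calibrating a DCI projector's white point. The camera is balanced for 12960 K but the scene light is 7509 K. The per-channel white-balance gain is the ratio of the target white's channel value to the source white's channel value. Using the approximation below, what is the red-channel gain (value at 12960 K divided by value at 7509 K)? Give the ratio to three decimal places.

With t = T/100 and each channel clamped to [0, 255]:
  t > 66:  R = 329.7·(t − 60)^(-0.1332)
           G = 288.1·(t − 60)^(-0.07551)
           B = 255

0.816

At 7509 K (t = 75.09):
  R = 329.7·(75.09 − 60)^(-0.1332) = 329.7·15.09^(-0.1332) = 329.7·0.69662 = 229.677.
At 12960 K (t = 129.6):
  R = 329.7·(129.6 − 60)^(-0.1332) = 329.7·69.6^(-0.1332) = 329.7·0.56828 = 187.363.
Gain = 187.363 / 229.677 = 0.8158 → 0.816.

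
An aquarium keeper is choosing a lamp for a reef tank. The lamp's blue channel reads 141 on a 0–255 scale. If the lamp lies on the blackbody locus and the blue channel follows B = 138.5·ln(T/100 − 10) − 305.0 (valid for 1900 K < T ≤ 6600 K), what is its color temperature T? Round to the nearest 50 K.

ln(t − 10) = (141 + 305.0) / 138.5 = 3.2202.
t − 10 = e^3.2202 = 25.034, so t = 35.034.
T = 100·t = 3503 K → 3500 K to the nearest 50 K.

3500 K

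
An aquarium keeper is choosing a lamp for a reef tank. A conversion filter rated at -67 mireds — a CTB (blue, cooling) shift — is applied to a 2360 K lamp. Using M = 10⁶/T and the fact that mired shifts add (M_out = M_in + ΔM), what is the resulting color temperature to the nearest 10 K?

M_in = 10⁶/2360 = 423.73 mireds.
M_out = 423.73 + (-67) = 356.73 mireds.
T_out = 10⁶/356.73 = 2803.2 K → 2800 K.

2800 K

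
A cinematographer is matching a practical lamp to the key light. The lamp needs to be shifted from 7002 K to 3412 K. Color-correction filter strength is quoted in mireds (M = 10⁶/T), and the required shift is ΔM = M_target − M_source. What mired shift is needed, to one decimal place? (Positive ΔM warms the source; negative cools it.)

M_source = 10⁶/7002 = 142.816; M_target = 10⁶/3412 = 293.083.
ΔM = 293.083 − 142.816 = 150.267 → +150.3 mireds, a warming shift.

+150.3 mireds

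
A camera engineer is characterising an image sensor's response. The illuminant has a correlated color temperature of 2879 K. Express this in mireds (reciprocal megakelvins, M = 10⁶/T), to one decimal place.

M = 10⁶ / 2879 = 347.343 → 347.3 mireds.

347.3 mireds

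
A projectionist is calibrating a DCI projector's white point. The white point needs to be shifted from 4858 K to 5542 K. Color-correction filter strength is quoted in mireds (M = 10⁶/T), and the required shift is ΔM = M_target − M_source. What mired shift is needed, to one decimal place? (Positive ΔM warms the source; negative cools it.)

-25.4 mireds

M_source = 10⁶/4858 = 205.846; M_target = 10⁶/5542 = 180.440.
ΔM = 180.440 − 205.846 = -25.406 → -25.4 mireds, a cooling shift.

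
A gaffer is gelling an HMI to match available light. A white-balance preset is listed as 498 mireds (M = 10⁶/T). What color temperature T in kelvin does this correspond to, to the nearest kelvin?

2008 K

T = 10⁶ / 498 = 2008.03 K → 2008 K.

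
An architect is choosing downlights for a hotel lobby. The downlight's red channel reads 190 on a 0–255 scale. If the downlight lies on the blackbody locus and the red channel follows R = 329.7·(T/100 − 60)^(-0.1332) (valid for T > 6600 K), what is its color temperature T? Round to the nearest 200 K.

12200 K

(t − 60)^(-0.1332) = 190/329.7 = 0.57628.
t − 60 = 0.57628^(1/-0.1332) = 0.57628^(-7.508) = 62.667, so t = 122.667.
T = 100·t = 12267 K → 12200 K to the nearest 200 K.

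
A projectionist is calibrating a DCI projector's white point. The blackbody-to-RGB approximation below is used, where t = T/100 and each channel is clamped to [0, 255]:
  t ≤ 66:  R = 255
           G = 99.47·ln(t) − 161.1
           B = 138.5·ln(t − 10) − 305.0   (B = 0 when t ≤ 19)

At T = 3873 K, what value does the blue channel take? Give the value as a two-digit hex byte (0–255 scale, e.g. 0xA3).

0xA0

t = 3873/100 = 38.73; the t ≤ 66 branch applies.
B = 138.5·ln(38.73 − 10) − 305.0 = 138.5·ln 28.73 − 305.0 = 138.5·3.3579 − 305.0 = 160.075.
Rounded: 160; in hex, 0xA0.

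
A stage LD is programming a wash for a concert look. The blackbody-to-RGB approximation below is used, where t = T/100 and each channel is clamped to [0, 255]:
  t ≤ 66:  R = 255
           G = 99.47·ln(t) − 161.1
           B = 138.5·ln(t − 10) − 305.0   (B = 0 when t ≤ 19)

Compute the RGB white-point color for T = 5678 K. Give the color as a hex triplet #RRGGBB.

t = 5678/100 = 56.78; the t ≤ 66 branch applies.
R = 255 by definition for t ≤ 66.
G = 99.47·ln 56.78 − 161.1 = 99.47·4.0392 − 161.1 = 240.678.
B = 138.5·ln(56.78 − 10) − 305.0 = 138.5·ln 46.78 − 305.0 = 138.5·3.8455 − 305.0 = 227.596.
Rounded: (255, 241, 228).
In hex: #FFF1E4.

#FFF1E4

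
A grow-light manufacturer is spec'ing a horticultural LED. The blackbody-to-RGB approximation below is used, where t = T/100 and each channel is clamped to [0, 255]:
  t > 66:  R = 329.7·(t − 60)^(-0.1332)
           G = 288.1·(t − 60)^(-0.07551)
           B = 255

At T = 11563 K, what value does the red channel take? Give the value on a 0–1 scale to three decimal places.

0.757

t = 11563/100 = 115.63; the t > 66 branch applies.
R = 329.7·(115.63 − 60)^(-0.1332) = 329.7·55.63^(-0.1332) = 329.7·0.58550 = 193.038.
On a 0–1 scale: 193.038/255 = 0.7570 → 0.757.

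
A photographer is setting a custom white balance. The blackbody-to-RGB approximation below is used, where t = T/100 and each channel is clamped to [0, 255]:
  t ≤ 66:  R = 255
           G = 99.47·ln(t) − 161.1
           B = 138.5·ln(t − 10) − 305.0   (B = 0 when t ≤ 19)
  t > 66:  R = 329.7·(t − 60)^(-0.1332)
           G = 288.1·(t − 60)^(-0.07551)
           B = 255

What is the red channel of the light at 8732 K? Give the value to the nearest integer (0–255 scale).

t = 8732/100 = 87.32; the t > 66 branch applies.
R = 329.7·(87.32 − 60)^(-0.1332) = 329.7·27.32^(-0.1332) = 329.7·0.64367 = 212.217.
Rounded: 212.

212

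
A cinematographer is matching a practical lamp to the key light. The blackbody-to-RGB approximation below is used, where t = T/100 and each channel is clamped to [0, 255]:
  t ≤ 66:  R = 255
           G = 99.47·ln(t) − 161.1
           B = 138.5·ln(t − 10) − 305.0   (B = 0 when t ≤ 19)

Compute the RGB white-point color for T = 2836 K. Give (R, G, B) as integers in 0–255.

(255, 172, 98)

t = 2836/100 = 28.36; the t ≤ 66 branch applies.
R = 255 by definition for t ≤ 66.
G = 99.47·ln 28.36 − 161.1 = 99.47·3.3450 − 161.1 = 171.625.
B = 138.5·ln(28.36 − 10) − 305.0 = 138.5·ln 18.36 − 305.0 = 138.5·2.9102 − 305.0 = 98.059.
Rounded: (255, 172, 98).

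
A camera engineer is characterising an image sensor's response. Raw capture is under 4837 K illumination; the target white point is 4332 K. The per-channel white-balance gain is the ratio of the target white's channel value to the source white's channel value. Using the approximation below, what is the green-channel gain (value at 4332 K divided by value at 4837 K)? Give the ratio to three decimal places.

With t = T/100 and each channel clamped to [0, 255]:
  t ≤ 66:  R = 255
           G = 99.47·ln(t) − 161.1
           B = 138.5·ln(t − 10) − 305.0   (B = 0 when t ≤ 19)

0.951

At 4837 K (t = 48.37):
  G = 99.47·ln 48.37 − 161.1 = 99.47·3.8789 − 161.1 = 224.732.
At 4332 K (t = 43.32):
  G = 99.47·ln 43.32 − 161.1 = 99.47·3.7686 − 161.1 = 213.764.
Gain = 213.764 / 224.732 = 0.9512 → 0.951.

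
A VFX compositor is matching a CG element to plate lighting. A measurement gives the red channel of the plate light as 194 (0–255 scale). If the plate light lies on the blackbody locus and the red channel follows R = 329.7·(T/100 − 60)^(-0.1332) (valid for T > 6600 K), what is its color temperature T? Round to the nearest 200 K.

11400 K

(t − 60)^(-0.1332) = 194/329.7 = 0.58841.
t − 60 = 0.58841^(1/-0.1332) = 0.58841^(-7.508) = 53.593, so t = 113.593.
T = 100·t = 11359 K → 11400 K to the nearest 200 K.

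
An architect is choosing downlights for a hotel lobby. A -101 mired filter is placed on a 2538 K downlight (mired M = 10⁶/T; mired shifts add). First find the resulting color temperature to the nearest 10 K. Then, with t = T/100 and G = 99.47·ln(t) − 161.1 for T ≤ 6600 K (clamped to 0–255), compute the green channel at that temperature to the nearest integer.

190

M_in = 10⁶/2538 = 394.01; M_out = 394.01 + (-101) = 293.01.
T_out = 10⁶/293.01 = 3412.8 K → 3410 K; t = 34.1.
G = 99.47·ln 34.1 − 161.1 = 99.47·3.5293 − 161.1 = 189.959.
Rounded: 190.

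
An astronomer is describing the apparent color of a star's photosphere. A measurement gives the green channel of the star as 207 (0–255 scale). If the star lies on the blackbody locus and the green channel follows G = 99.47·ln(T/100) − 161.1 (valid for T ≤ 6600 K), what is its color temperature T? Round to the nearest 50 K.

4050 K

ln t = (207 + 161.1) / 99.47 = 3.7006.
t = e^3.7006 = 40.472.
T = 100·t = 4047 K → 4050 K to the nearest 50 K.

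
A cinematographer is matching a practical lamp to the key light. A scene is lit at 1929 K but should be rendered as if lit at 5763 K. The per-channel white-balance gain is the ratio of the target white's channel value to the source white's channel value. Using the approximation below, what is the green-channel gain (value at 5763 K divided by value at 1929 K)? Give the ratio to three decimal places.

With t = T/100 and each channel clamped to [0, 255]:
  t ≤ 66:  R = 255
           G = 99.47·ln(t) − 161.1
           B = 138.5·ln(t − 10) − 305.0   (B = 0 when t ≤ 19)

At 1929 K (t = 19.29):
  G = 99.47·ln 19.29 − 161.1 = 99.47·2.9596 − 161.1 = 133.290.
At 5763 K (t = 57.63):
  G = 99.47·ln 57.63 − 161.1 = 99.47·4.0540 − 161.1 = 242.156.
Gain = 242.156 / 133.290 = 1.8168 → 1.817.

1.817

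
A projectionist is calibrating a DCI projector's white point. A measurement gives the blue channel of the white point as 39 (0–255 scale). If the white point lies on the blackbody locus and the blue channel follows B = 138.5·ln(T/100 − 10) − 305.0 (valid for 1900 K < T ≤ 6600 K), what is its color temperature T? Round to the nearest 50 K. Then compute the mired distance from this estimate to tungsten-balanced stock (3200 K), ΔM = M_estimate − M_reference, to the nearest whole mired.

ln(t − 10) = (39 + 305.0) / 138.5 = 2.4838.
t − 10 = e^2.4838 = 11.986, so t = 21.986.
T = 100·t = 2199 K → 2200 K to the nearest 50 K.
M_estimate = 10⁶/2200 = 454.55; M_reference = 10⁶/3200 = 312.50.
ΔM = 454.55 − 312.50 = 142.05 → +142 mireds.

+142 mireds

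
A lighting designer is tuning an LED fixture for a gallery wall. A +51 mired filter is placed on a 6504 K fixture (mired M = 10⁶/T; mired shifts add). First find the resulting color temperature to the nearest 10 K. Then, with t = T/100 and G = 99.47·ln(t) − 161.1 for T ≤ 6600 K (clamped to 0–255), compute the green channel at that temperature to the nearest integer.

M_in = 10⁶/6504 = 153.75; M_out = 153.75 + (+51) = 204.75.
T_out = 10⁶/204.75 = 4884.0 K → 4880 K; t = 48.8.
G = 99.47·ln 48.8 − 161.1 = 99.47·3.8877 − 161.1 = 225.613.
Rounded: 226.

226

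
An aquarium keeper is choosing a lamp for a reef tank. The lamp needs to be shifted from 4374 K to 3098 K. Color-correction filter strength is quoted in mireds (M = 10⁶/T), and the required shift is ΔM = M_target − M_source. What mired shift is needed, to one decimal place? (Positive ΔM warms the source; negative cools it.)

M_source = 10⁶/4374 = 228.624; M_target = 10⁶/3098 = 322.789.
ΔM = 322.789 − 228.624 = 94.165 → +94.2 mireds, a warming shift.

+94.2 mireds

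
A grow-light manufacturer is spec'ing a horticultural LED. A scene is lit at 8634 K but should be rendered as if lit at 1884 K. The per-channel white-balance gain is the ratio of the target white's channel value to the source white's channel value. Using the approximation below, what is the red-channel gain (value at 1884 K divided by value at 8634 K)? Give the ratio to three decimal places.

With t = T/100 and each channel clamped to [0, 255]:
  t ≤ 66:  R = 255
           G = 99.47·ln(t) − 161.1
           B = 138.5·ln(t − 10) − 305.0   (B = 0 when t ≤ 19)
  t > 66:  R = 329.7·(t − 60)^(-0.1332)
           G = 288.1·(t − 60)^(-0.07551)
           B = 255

At 8634 K (t = 86.34):
  R = 329.7·(86.34 − 60)^(-0.1332) = 329.7·26.34^(-0.1332) = 329.7·0.64681 = 213.252.
At 1884 K (t = 18.84):
  R = 255 by definition for t ≤ 66.
Gain = 255.000 / 213.252 = 1.1958 → 1.196.

1.196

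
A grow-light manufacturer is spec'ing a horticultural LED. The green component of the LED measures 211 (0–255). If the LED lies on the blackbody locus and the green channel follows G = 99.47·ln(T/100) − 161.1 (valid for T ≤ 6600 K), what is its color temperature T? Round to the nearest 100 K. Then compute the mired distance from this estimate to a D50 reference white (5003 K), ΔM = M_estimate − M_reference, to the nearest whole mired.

+38 mireds

ln t = (211 + 161.1) / 99.47 = 3.7408.
t = e^3.7408 = 42.133.
T = 100·t = 4213 K → 4200 K to the nearest 100 K.
M_estimate = 10⁶/4200 = 238.10; M_reference = 10⁶/5003 = 199.88.
ΔM = 238.10 − 199.88 = 38.22 → +38 mireds.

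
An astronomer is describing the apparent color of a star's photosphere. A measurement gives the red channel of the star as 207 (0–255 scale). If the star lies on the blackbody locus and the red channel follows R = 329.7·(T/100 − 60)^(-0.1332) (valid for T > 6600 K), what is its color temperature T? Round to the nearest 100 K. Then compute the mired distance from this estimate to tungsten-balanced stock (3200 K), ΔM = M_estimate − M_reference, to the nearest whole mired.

(t − 60)^(-0.1332) = 207/329.7 = 0.62784.
t − 60 = 0.62784^(1/-0.1332) = 0.62784^(-7.508) = 32.933, so t = 92.933.
T = 100·t = 9293 K → 9300 K to the nearest 100 K.
M_estimate = 10⁶/9300 = 107.53; M_reference = 10⁶/3200 = 312.50.
ΔM = 107.53 − 312.50 = -204.97 → -205 mireds.

-205 mireds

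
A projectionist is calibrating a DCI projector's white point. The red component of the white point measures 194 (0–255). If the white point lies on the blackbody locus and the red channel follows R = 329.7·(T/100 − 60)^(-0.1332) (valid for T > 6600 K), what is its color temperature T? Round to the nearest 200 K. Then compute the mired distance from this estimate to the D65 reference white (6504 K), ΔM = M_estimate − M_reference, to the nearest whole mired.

(t − 60)^(-0.1332) = 194/329.7 = 0.58841.
t − 60 = 0.58841^(1/-0.1332) = 0.58841^(-7.508) = 53.593, so t = 113.593.
T = 100·t = 11359 K → 11400 K to the nearest 200 K.
M_estimate = 10⁶/11400 = 87.72; M_reference = 10⁶/6504 = 153.75.
ΔM = 87.72 − 153.75 = -66.03 → -66 mireds.

-66 mireds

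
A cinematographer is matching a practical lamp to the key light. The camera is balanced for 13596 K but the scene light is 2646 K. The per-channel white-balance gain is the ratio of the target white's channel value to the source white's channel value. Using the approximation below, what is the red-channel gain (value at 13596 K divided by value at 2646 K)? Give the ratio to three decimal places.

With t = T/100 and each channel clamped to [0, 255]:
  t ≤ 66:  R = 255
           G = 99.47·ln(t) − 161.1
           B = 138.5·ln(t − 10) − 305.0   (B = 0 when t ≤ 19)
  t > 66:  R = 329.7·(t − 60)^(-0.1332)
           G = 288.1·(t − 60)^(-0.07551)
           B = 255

At 2646 K (t = 26.46):
  R = 255 by definition for t ≤ 66.
At 13596 K (t = 135.96):
  R = 329.7·(135.96 − 60)^(-0.1332) = 329.7·75.96^(-0.1332) = 329.7·0.56170 = 185.193.
Gain = 185.193 / 255.000 = 0.7262 → 0.726.

0.726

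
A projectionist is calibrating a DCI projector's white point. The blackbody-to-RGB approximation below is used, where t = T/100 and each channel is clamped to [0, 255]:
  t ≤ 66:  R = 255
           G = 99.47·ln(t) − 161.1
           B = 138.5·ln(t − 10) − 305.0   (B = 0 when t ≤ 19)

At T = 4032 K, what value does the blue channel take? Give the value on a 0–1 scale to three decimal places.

0.657

t = 4032/100 = 40.32; the t ≤ 66 branch applies.
B = 138.5·ln(40.32 − 10) − 305.0 = 138.5·ln 30.32 − 305.0 = 138.5·3.4118 − 305.0 = 167.535.
On a 0–1 scale: 167.535/255 = 0.6570 → 0.657.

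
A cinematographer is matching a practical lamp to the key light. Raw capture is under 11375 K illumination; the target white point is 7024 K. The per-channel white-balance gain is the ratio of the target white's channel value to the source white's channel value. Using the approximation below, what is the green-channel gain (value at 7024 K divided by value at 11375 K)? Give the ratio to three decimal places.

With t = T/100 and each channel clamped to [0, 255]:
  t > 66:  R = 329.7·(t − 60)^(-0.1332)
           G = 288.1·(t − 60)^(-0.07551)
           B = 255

1.133

At 11375 K (t = 113.75):
  G = 288.1·(113.75 − 60)^(-0.07551) = 288.1·53.75^(-0.07551) = 288.1·0.74018 = 213.247.
At 7024 K (t = 70.24):
  G = 288.1·(70.24 − 60)^(-0.07551) = 288.1·10.24^(-0.07551) = 288.1·0.83890 = 241.688.
Gain = 241.688 / 213.247 = 1.1334 → 1.133.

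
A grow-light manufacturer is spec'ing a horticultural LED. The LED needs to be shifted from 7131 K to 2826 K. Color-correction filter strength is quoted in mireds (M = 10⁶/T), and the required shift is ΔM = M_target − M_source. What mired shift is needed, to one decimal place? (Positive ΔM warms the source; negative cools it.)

+213.6 mireds

M_source = 10⁶/7131 = 140.233; M_target = 10⁶/2826 = 353.857.
ΔM = 353.857 − 140.233 = 213.624 → +213.6 mireds, a warming shift.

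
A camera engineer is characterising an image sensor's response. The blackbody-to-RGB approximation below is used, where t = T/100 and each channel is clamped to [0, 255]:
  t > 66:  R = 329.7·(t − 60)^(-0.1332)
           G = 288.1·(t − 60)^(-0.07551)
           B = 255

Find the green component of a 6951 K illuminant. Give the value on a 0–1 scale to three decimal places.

0.953

t = 6951/100 = 69.51; the t > 66 branch applies.
G = 288.1·(69.51 − 60)^(-0.07551) = 288.1·9.51^(-0.07551) = 288.1·0.84360 = 243.042.
On a 0–1 scale: 243.042/255 = 0.9531 → 0.953.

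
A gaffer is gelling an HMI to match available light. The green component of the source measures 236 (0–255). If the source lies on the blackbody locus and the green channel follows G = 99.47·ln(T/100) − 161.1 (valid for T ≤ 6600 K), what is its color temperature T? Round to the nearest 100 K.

ln t = (236 + 161.1) / 99.47 = 3.9922.
t = e^3.9922 = 54.172.
T = 100·t = 5417 K → 5400 K to the nearest 100 K.

5400 K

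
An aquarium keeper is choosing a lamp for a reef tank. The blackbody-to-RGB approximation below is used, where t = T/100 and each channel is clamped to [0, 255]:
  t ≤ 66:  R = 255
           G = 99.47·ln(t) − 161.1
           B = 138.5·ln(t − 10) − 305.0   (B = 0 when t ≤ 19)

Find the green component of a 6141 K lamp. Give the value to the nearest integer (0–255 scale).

248

t = 6141/100 = 61.41; the t ≤ 66 branch applies.
G = 99.47·ln 61.41 − 161.1 = 99.47·4.1176 − 161.1 = 248.475.
Rounded: 248.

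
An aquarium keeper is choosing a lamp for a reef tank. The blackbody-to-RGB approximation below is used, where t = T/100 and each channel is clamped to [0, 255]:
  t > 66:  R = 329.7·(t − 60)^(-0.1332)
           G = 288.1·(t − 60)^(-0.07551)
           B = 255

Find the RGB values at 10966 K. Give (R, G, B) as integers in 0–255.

(196, 215, 255)

t = 10966/100 = 109.66; the t > 66 branch applies.
R = 329.7·(109.66 − 60)^(-0.1332) = 329.7·49.66^(-0.1332) = 329.7·0.59442 = 195.980.
G = 288.1·(109.66 − 60)^(-0.07551) = 288.1·49.66^(-0.07551) = 288.1·0.74462 = 214.525.
B = 255 by definition for t > 66.
Rounded: (196, 215, 255).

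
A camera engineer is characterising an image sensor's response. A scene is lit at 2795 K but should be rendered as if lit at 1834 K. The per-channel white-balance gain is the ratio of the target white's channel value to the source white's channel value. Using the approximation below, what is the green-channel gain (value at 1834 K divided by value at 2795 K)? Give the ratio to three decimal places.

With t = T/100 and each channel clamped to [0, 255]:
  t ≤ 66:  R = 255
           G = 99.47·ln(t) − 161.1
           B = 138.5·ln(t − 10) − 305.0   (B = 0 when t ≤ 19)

At 2795 K (t = 27.95):
  G = 99.47·ln 27.95 − 161.1 = 99.47·3.3304 − 161.1 = 170.177.
At 1834 K (t = 18.34):
  G = 99.47·ln 18.34 − 161.1 = 99.47·2.9091 − 161.1 = 128.267.
Gain = 128.267 / 170.177 = 0.7537 → 0.754.

0.754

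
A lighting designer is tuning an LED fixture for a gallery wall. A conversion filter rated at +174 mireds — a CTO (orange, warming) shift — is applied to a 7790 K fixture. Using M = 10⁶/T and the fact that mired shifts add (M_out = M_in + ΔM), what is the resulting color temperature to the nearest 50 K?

3300 K

M_in = 10⁶/7790 = 128.37 mireds.
M_out = 128.37 + (+174) = 302.37 mireds.
T_out = 10⁶/302.37 = 3307.2 K → 3300 K.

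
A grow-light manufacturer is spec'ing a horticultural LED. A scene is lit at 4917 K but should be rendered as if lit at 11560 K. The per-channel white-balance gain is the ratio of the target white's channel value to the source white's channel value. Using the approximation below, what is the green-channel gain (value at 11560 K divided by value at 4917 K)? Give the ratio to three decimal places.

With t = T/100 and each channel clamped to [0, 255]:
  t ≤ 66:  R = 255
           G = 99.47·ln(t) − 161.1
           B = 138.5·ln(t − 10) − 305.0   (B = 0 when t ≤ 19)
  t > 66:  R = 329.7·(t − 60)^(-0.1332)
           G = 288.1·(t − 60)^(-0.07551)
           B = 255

0.940

At 4917 K (t = 49.17):
  G = 99.47·ln 49.17 − 161.1 = 99.47·3.8953 − 161.1 = 226.364.
At 11560 K (t = 115.6):
  G = 288.1·(115.6 − 60)^(-0.07551) = 288.1·55.6^(-0.07551) = 288.1·0.73829 = 212.703.
Gain = 212.703 / 226.364 = 0.9396 → 0.940.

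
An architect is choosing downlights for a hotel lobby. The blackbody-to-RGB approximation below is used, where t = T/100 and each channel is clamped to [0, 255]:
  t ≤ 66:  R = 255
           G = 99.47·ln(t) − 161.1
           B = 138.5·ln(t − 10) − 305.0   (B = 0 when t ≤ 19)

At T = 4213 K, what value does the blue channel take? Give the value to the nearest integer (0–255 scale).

t = 4213/100 = 42.13; the t ≤ 66 branch applies.
B = 138.5·ln(42.13 − 10) − 305.0 = 138.5·ln 32.13 − 305.0 = 138.5·3.4698 − 305.0 = 175.566.
Rounded: 176.

176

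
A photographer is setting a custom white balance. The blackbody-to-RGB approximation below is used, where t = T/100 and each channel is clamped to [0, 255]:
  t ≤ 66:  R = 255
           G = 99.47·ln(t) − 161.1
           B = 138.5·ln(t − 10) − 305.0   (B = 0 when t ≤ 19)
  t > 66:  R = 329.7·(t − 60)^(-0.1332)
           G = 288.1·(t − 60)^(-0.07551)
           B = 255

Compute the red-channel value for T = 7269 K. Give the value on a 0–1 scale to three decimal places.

t = 7269/100 = 72.69; the t > 66 branch applies.
R = 329.7·(72.69 − 60)^(-0.1332) = 329.7·12.69^(-0.1332) = 329.7·0.71288 = 235.038.
On a 0–1 scale: 235.038/255 = 0.9217 → 0.922.

0.922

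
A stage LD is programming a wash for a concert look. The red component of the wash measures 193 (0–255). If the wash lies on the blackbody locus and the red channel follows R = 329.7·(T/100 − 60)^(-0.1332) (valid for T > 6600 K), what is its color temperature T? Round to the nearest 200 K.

(t − 60)^(-0.1332) = 193/329.7 = 0.58538.
t − 60 = 0.58538^(1/-0.1332) = 0.58538^(-7.508) = 55.713, so t = 115.713.
T = 100·t = 11571 K → 11600 K to the nearest 200 K.

11600 K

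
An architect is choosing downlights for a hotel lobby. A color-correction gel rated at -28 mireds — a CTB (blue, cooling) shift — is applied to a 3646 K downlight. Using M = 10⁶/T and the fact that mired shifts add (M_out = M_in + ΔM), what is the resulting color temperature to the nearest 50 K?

M_in = 10⁶/3646 = 274.27 mireds.
M_out = 274.27 + (-28) = 246.27 mireds.
T_out = 10⁶/246.27 = 4060.5 K → 4050 K.

4050 K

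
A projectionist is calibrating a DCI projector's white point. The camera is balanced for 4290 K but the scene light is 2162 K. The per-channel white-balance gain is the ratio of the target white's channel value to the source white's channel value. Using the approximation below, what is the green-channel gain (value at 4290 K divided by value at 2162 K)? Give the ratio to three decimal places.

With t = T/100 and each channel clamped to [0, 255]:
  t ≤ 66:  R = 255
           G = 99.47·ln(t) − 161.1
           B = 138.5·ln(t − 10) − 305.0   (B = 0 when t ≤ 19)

At 2162 K (t = 21.62):
  G = 99.47·ln 21.62 − 161.1 = 99.47·3.0736 − 161.1 = 144.633.
At 4290 K (t = 42.9):
  G = 99.47·ln 42.9 − 161.1 = 99.47·3.7589 − 161.1 = 212.795.
Gain = 212.795 / 144.633 = 1.4713 → 1.471.

1.471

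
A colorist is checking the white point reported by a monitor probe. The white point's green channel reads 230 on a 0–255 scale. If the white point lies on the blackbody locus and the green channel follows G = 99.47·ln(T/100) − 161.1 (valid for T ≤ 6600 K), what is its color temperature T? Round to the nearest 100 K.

5100 K

ln t = (230 + 161.1) / 99.47 = 3.9318.
t = e^3.9318 = 51.001.
T = 100·t = 5100 K → 5100 K to the nearest 100 K.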